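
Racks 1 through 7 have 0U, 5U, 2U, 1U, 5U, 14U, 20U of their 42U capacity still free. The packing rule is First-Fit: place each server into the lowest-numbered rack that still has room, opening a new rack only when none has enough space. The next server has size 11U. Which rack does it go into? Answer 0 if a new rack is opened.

6

Racks with room: rack 6 (14U), rack 7 (20U).
The first with room is rack 6.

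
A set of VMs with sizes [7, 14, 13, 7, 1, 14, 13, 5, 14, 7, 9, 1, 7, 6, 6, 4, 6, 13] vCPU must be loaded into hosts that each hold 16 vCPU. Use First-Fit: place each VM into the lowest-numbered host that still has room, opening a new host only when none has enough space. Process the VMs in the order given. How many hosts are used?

host 1: place 7 vCPU, 9 vCPU left
host 2: place 14 vCPU, 2 vCPU left
host 3: place 13 vCPU, 3 vCPU left
host 1: place 7 vCPU, 2 vCPU left
host 1: place 1 vCPU, 1 vCPU left
host 4: place 14 vCPU, 2 vCPU left
host 5: place 13 vCPU, 3 vCPU left
host 6: place 5 vCPU, 11 vCPU left
host 7: place 14 vCPU, 2 vCPU left
host 6: place 7 vCPU, 4 vCPU left
host 8: place 9 vCPU, 7 vCPU left
host 1: place 1 vCPU, 0 vCPU left
host 8: place 7 vCPU, 0 vCPU left
host 9: place 6 vCPU, 10 vCPU left
host 9: place 6 vCPU, 4 vCPU left
host 6: place 4 vCPU, 0 vCPU left
host 10: place 6 vCPU, 10 vCPU left
host 11: place 13 vCPU, 3 vCPU left
Final hosts: [7,7,1,1] [14] [13] [14] [13] [5,7,4] [14] [9,7] [6,6] [6] [13].

11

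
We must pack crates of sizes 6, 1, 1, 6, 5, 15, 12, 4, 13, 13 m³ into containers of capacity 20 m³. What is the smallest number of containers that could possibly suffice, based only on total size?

4

Total size = 6 + 1 + 1 + 6 + 5 + 15 + 12 + 4 + 13 + 13 = 76 m³.
⌈76 / 20⌉ = 4.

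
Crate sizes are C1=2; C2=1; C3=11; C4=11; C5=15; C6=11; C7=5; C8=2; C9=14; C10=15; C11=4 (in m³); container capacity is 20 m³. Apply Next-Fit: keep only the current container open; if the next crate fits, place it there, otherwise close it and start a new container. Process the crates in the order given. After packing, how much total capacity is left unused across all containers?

C1 (2 m³) → container 1 (remaining 18 m³)
C2 (1 m³) → container 1 (remaining 17 m³)
C3 (11 m³) → container 1 (remaining 6 m³)
C4 (11 m³) → container 2 (remaining 9 m³)
C5 (15 m³) → container 3 (remaining 5 m³)
C6 (11 m³) → container 4 (remaining 9 m³)
C7 (5 m³) → container 4 (remaining 4 m³)
C8 (2 m³) → container 4 (remaining 2 m³)
C9 (14 m³) → container 5 (remaining 6 m³)
C10 (15 m³) → container 6 (remaining 5 m³)
C11 (4 m³) → container 6 (remaining 1 m³)
6 containers × 20 m³ = 120 m³; used 91 m³; unused 29 m³.

29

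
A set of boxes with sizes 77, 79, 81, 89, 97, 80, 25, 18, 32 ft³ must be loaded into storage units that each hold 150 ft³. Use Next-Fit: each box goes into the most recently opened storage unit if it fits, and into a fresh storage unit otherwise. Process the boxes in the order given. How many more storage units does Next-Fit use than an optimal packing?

Next-Fit: [77] [79] [81] [89] [97] [80,25,18] [32] → 7 storage units.
6 boxes exceed 75 ft³ (half the capacity), and no two of those can share a storage unit, so at least 6 storage units are needed.
An optimal packing achieves that bound: [97,32,18] [89,25] [81] [80] [79] [77] → 6 storage units.
Excess: 7 − 6 = 1.

1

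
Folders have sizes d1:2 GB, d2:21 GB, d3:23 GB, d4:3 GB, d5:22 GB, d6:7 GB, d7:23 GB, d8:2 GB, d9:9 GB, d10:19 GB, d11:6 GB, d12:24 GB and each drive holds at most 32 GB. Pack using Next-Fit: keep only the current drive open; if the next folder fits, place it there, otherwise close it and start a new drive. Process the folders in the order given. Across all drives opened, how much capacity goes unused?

31

drive 1: place d1 (2 GB), 30 GB left
drive 1: place d2 (21 GB), 9 GB left
drive 2: place d3 (23 GB), 9 GB left
drive 2: place d4 (3 GB), 6 GB left
drive 3: place d5 (22 GB), 10 GB left
drive 3: place d6 (7 GB), 3 GB left
drive 4: place d7 (23 GB), 9 GB left
drive 4: place d8 (2 GB), 7 GB left
drive 5: place d9 (9 GB), 23 GB left
drive 5: place d10 (19 GB), 4 GB left
drive 6: place d11 (6 GB), 26 GB left
drive 6: place d12 (24 GB), 2 GB left
6 drives × 32 GB = 192 GB; used 161 GB; unused 31 GB.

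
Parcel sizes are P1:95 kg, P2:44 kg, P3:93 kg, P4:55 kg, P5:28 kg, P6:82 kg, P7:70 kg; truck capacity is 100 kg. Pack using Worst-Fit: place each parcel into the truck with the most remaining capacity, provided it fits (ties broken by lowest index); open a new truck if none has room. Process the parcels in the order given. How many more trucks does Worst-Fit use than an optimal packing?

Worst-Fit: [95] [44,55] [93] [28,70] [82] → 5 trucks.
Total size 467 kg; any packing needs at least ⌈467/100⌉ = 5 trucks.
So 5 is already optimal.

0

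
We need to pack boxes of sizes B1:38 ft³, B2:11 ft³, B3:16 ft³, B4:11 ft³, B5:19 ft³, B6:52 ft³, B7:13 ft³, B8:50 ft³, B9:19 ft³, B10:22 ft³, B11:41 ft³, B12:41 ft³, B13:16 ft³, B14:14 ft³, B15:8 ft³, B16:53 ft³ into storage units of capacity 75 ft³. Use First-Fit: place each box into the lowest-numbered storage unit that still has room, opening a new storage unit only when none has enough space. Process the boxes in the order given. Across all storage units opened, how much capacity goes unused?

101

Put B1 (38 ft³) in storage unit 1; 37 ft³ remain.
Put B2 (11 ft³) in storage unit 1; 26 ft³ remain.
Put B3 (16 ft³) in storage unit 1; 10 ft³ remain.
Put B4 (11 ft³) in storage unit 2; 64 ft³ remain.
Put B5 (19 ft³) in storage unit 2; 45 ft³ remain.
Put B6 (52 ft³) in storage unit 3; 23 ft³ remain.
Put B7 (13 ft³) in storage unit 2; 32 ft³ remain.
Put B8 (50 ft³) in storage unit 4; 25 ft³ remain.
Put B9 (19 ft³) in storage unit 2; 13 ft³ remain.
Put B10 (22 ft³) in storage unit 3; 1 ft³ remain.
Put B11 (41 ft³) in storage unit 5; 34 ft³ remain.
Put B12 (41 ft³) in storage unit 6; 34 ft³ remain.
Put B13 (16 ft³) in storage unit 4; 9 ft³ remain.
Put B14 (14 ft³) in storage unit 5; 20 ft³ remain.
Put B15 (8 ft³) in storage unit 1; 2 ft³ remain.
Put B16 (53 ft³) in storage unit 7; 22 ft³ remain.
7 storage units × 75 ft³ = 525 ft³; used 424 ft³; unused 101 ft³.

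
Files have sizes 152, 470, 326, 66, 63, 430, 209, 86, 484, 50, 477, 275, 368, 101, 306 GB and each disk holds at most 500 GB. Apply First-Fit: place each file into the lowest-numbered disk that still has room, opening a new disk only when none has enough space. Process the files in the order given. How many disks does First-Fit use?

152 GB → disk 1 (remaining 348 GB)
470 GB → disk 2 (remaining 30 GB)
326 GB → disk 1 (remaining 22 GB)
66 GB → disk 3 (remaining 434 GB)
63 GB → disk 3 (remaining 371 GB)
430 GB → disk 4 (remaining 70 GB)
209 GB → disk 3 (remaining 162 GB)
86 GB → disk 3 (remaining 76 GB)
484 GB → disk 5 (remaining 16 GB)
50 GB → disk 3 (remaining 26 GB)
477 GB → disk 6 (remaining 23 GB)
275 GB → disk 7 (remaining 225 GB)
368 GB → disk 8 (remaining 132 GB)
101 GB → disk 7 (remaining 124 GB)
306 GB → disk 9 (remaining 194 GB)

9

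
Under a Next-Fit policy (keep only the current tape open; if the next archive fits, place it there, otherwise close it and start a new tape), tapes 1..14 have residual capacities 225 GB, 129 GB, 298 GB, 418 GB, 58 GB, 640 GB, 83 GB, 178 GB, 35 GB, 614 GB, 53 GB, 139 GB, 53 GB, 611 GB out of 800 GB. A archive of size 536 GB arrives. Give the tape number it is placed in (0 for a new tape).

Next-Fit only looks at tape 14, which has 611 GB free.
536 GB fits there.

14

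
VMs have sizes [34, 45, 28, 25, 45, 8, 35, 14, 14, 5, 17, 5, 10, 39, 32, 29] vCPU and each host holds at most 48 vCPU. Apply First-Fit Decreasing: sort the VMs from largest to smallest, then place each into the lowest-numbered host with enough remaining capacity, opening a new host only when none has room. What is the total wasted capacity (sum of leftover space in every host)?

Sorted descending: 45, 45, 39, 35, 34, 32, 29, 28, 25, 17, 14, 14, 10, 8, 5, 5.
Put 45 vCPU in host 1; 3 vCPU remain.
Put 45 vCPU in host 2; 3 vCPU remain.
Put 39 vCPU in host 3; 9 vCPU remain.
Put 35 vCPU in host 4; 13 vCPU remain.
Put 34 vCPU in host 5; 14 vCPU remain.
Put 32 vCPU in host 6; 16 vCPU remain.
Put 29 vCPU in host 7; 19 vCPU remain.
Put 28 vCPU in host 8; 20 vCPU remain.
Put 25 vCPU in host 9; 23 vCPU remain.
Put 17 vCPU in host 7; 2 vCPU remain.
Put 14 vCPU in host 5; 0 vCPU remain.
Put 14 vCPU in host 6; 2 vCPU remain.
Put 10 vCPU in host 4; 3 vCPU remain.
Put 8 vCPU in host 3; 1 vCPU remain.
Put 5 vCPU in host 8; 15 vCPU remain.
Put 5 vCPU in host 8; 10 vCPU remain.
9 hosts × 48 vCPU = 432 vCPU; used 385 vCPU; unused 47 vCPU.

47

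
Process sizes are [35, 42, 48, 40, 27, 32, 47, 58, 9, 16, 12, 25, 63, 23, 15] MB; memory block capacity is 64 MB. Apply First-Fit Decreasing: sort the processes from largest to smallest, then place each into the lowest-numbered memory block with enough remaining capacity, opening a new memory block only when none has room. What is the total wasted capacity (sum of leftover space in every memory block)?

Sorted descending: 63, 58, 48, 47, 42, 40, 35, 32, 27, 25, 23, 16, 15, 12, 9.
memory block 1: place 63 MB, 1 MB left
memory block 2: place 58 MB, 6 MB left
memory block 3: place 48 MB, 16 MB left
memory block 4: place 47 MB, 17 MB left
memory block 5: place 42 MB, 22 MB left
memory block 6: place 40 MB, 24 MB left
memory block 7: place 35 MB, 29 MB left
memory block 8: place 32 MB, 32 MB left
memory block 7: place 27 MB, 2 MB left
memory block 8: place 25 MB, 7 MB left
memory block 6: place 23 MB, 1 MB left
memory block 3: place 16 MB, 0 MB left
memory block 4: place 15 MB, 2 MB left
memory block 5: place 12 MB, 10 MB left
memory block 5: place 9 MB, 1 MB left
8 memory blocks × 64 MB = 512 MB; used 492 MB; unused 20 MB.

20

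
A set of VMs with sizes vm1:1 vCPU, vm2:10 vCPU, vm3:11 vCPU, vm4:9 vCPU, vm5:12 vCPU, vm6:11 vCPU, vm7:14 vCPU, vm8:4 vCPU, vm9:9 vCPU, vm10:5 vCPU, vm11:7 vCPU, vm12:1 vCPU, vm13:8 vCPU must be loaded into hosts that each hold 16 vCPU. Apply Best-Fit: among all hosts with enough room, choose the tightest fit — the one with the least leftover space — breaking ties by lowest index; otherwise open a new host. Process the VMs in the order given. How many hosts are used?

Put vm1 (1 vCPU) in host 1; 15 vCPU remain.
Put vm2 (10 vCPU) in host 1; 5 vCPU remain.
Put vm3 (11 vCPU) in host 2; 5 vCPU remain.
Put vm4 (9 vCPU) in host 3; 7 vCPU remain.
Put vm5 (12 vCPU) in host 4; 4 vCPU remain.
Put vm6 (11 vCPU) in host 5; 5 vCPU remain.
Put vm7 (14 vCPU) in host 6; 2 vCPU remain.
Put vm8 (4 vCPU) in host 4; 0 vCPU remain.
Put vm9 (9 vCPU) in host 7; 7 vCPU remain.
Put vm10 (5 vCPU) in host 1; 0 vCPU remain.
Put vm11 (7 vCPU) in host 3; 0 vCPU remain.
Put vm12 (1 vCPU) in host 6; 1 vCPU remain.
Put vm13 (8 vCPU) in host 8; 8 vCPU remain.

8 hosts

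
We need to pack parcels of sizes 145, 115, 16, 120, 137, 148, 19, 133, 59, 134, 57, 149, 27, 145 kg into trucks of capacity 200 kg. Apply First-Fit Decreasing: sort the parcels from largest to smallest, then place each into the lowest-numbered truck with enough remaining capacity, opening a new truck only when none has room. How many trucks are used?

Sorted descending: 149, 148, 145, 145, 137, 134, 133, 120, 115, 59, 57, 27, 19, 16.
Put 149 kg in truck 1; 51 kg remain.
Put 148 kg in truck 2; 52 kg remain.
Put 145 kg in truck 3; 55 kg remain.
Put 145 kg in truck 4; 55 kg remain.
Put 137 kg in truck 5; 63 kg remain.
Put 134 kg in truck 6; 66 kg remain.
Put 133 kg in truck 7; 67 kg remain.
Put 120 kg in truck 8; 80 kg remain.
Put 115 kg in truck 9; 85 kg remain.
Put 59 kg in truck 5; 4 kg remain.
Put 57 kg in truck 6; 9 kg remain.
Put 27 kg in truck 1; 24 kg remain.
Put 19 kg in truck 1; 5 kg remain.
Put 16 kg in truck 2; 36 kg remain.

9 trucks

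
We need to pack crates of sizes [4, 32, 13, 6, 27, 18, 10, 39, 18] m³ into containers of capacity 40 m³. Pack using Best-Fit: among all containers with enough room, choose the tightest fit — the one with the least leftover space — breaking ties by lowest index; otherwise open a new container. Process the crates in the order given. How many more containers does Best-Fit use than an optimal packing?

Best-Fit: [4,32] [13,6,18] [27,10] [39] [18] → 5 containers.
Total size 167 m³; any packing needs at least ⌈167/40⌉ = 5 containers.
So 5 is already optimal.

0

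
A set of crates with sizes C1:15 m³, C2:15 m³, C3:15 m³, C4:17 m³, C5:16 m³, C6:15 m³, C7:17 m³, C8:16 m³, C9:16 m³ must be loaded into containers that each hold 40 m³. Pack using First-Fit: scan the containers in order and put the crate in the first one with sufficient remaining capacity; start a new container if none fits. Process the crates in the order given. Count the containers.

container 1: place C1 (15 m³), 25 m³ left
container 1: place C2 (15 m³), 10 m³ left
container 2: place C3 (15 m³), 25 m³ left
container 2: place C4 (17 m³), 8 m³ left
container 3: place C5 (16 m³), 24 m³ left
container 3: place C6 (15 m³), 9 m³ left
container 4: place C7 (17 m³), 23 m³ left
container 4: place C8 (16 m³), 7 m³ left
container 5: place C9 (16 m³), 24 m³ left
Final containers: [15,15] [15,17] [16,15] [17,16] [16].

5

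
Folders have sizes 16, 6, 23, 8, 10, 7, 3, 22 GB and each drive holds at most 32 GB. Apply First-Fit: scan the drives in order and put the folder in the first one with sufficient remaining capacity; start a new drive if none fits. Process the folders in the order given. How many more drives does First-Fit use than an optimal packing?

1

First-Fit: [16,6,8] [23,7] [10,3] [22] → 4 drives.
Total size 95 GB; any packing needs at least ⌈95/32⌉ = 3 drives.
An optimal packing achieves that bound: [23,8] [22,10] [16,7,6,3] → 3 drives.
Excess: 4 − 3 = 1.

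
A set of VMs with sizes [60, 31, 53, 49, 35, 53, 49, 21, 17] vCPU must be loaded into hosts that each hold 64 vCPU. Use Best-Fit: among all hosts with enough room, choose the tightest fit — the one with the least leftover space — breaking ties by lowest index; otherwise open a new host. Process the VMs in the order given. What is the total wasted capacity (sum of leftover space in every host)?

Put 60 vCPU in host 1; 4 vCPU remain.
Put 31 vCPU in host 2; 33 vCPU remain.
Put 53 vCPU in host 3; 11 vCPU remain.
Put 49 vCPU in host 4; 15 vCPU remain.
Put 35 vCPU in host 5; 29 vCPU remain.
Put 53 vCPU in host 6; 11 vCPU remain.
Put 49 vCPU in host 7; 15 vCPU remain.
Put 21 vCPU in host 5; 8 vCPU remain.
Put 17 vCPU in host 2; 16 vCPU remain.
7 hosts × 64 vCPU = 448 vCPU; used 368 vCPU; unused 80 vCPU.

80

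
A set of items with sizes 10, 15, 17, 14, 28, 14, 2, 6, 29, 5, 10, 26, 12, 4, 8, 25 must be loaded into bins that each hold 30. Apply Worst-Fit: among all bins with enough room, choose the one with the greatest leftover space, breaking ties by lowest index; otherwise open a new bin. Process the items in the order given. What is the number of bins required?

Put 10 in bin 1; 20 remain.
Put 15 in bin 1; 5 remain.
Put 17 in bin 2; 13 remain.
Put 14 in bin 3; 16 remain.
Put 28 in bin 4; 2 remain.
Put 14 in bin 3; 2 remain.
Put 2 in bin 2; 11 remain.
Put 6 in bin 2; 5 remain.
Put 29 in bin 5; 1 remain.
Put 5 in bin 1; 0 remain.
Put 10 in bin 6; 20 remain.
Put 26 in bin 7; 4 remain.
Put 12 in bin 6; 8 remain.
Put 4 in bin 6; 4 remain.
Put 8 in bin 8; 22 remain.
Put 25 in bin 9; 5 remain.
Final bins: [10,15,5] [17,2,6] [14,14] [28] [29] [10,12,4] [26] [8] [25].

9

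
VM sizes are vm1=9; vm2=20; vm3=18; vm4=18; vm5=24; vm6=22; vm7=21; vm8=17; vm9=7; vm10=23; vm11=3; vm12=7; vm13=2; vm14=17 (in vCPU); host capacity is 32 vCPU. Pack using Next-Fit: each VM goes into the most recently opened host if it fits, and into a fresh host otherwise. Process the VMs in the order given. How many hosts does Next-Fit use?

9

vm1 (9 vCPU) → host 1 (remaining 23 vCPU)
vm2 (20 vCPU) → host 1 (remaining 3 vCPU)
vm3 (18 vCPU) → host 2 (remaining 14 vCPU)
vm4 (18 vCPU) → host 3 (remaining 14 vCPU)
vm5 (24 vCPU) → host 4 (remaining 8 vCPU)
vm6 (22 vCPU) → host 5 (remaining 10 vCPU)
vm7 (21 vCPU) → host 6 (remaining 11 vCPU)
vm8 (17 vCPU) → host 7 (remaining 15 vCPU)
vm9 (7 vCPU) → host 7 (remaining 8 vCPU)
vm10 (23 vCPU) → host 8 (remaining 9 vCPU)
vm11 (3 vCPU) → host 8 (remaining 6 vCPU)
vm12 (7 vCPU) → host 9 (remaining 25 vCPU)
vm13 (2 vCPU) → host 9 (remaining 23 vCPU)
vm14 (17 vCPU) → host 9 (remaining 6 vCPU)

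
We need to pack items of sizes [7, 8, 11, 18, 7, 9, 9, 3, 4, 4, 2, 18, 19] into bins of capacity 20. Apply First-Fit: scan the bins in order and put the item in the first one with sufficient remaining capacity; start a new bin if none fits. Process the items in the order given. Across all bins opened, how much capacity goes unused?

7 → bin 1 (remaining 13)
8 → bin 1 (remaining 5)
11 → bin 2 (remaining 9)
18 → bin 3 (remaining 2)
7 → bin 2 (remaining 2)
9 → bin 4 (remaining 11)
9 → bin 4 (remaining 2)
3 → bin 1 (remaining 2)
4 → bin 5 (remaining 16)
4 → bin 5 (remaining 12)
2 → bin 1 (remaining 0)
18 → bin 6 (remaining 2)
19 → bin 7 (remaining 1)
7 bins × 20 = 140; used 119; unused 21.

21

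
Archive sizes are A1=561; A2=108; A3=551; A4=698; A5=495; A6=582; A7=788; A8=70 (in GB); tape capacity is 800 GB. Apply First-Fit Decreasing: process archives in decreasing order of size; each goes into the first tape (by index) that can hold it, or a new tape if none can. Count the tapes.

Sorted descending: 788, 698, 582, 561, 551, 495, 108, 70.
tape 1: place 788 GB, 12 GB left
tape 2: place 698 GB, 102 GB left
tape 3: place 582 GB, 218 GB left
tape 4: place 561 GB, 239 GB left
tape 5: place 551 GB, 249 GB left
tape 6: place 495 GB, 305 GB left
tape 3: place 108 GB, 110 GB left
tape 2: place 70 GB, 32 GB left

6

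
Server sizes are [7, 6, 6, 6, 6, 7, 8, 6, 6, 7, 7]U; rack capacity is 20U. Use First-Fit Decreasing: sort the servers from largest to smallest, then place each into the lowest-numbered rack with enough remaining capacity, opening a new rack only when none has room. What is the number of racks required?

4

Sorted descending: 8, 7, 7, 7, 7, 6, 6, 6, 6, 6, 6.
rack 1: place 8U, 12U left
rack 1: place 7U, 5U left
rack 2: place 7U, 13U left
rack 2: place 7U, 6U left
rack 3: place 7U, 13U left
rack 2: place 6U, 0U left
rack 3: place 6U, 7U left
rack 3: place 6U, 1U left
rack 4: place 6U, 14U left
rack 4: place 6U, 8U left
rack 4: place 6U, 2U left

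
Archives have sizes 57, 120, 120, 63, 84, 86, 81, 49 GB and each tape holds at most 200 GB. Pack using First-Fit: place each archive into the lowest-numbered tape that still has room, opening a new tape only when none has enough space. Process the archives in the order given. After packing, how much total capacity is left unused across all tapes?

140

tape 1: place 57 GB, 143 GB left
tape 1: place 120 GB, 23 GB left
tape 2: place 120 GB, 80 GB left
tape 2: place 63 GB, 17 GB left
tape 3: place 84 GB, 116 GB left
tape 3: place 86 GB, 30 GB left
tape 4: place 81 GB, 119 GB left
tape 4: place 49 GB, 70 GB left
4 tapes × 200 GB = 800 GB; used 660 GB; unused 140 GB.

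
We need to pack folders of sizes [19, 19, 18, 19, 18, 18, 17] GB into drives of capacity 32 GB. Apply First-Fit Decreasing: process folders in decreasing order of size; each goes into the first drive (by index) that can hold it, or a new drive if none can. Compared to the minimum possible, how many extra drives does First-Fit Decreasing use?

First-Fit Decreasing: [19] [19] [19] [18] [18] [18] [17] → 7 drives.
7 folders exceed 16 GB (half the capacity), and no two of those can share a drive, so at least 7 drives are needed.
So 7 is already optimal.

0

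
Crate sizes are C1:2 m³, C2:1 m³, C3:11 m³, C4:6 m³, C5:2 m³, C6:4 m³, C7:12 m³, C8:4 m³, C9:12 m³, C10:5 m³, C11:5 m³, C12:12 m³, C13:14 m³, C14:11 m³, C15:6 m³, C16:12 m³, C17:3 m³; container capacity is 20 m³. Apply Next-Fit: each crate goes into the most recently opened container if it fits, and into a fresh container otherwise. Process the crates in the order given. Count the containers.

container 1: place C1 (2 m³), 18 m³ left
container 1: place C2 (1 m³), 17 m³ left
container 1: place C3 (11 m³), 6 m³ left
container 1: place C4 (6 m³), 0 m³ left
container 2: place C5 (2 m³), 18 m³ left
container 2: place C6 (4 m³), 14 m³ left
container 2: place C7 (12 m³), 2 m³ left
container 3: place C8 (4 m³), 16 m³ left
container 3: place C9 (12 m³), 4 m³ left
container 4: place C10 (5 m³), 15 m³ left
container 4: place C11 (5 m³), 10 m³ left
container 5: place C12 (12 m³), 8 m³ left
container 6: place C13 (14 m³), 6 m³ left
container 7: place C14 (11 m³), 9 m³ left
container 7: place C15 (6 m³), 3 m³ left
container 8: place C16 (12 m³), 8 m³ left
container 8: place C17 (3 m³), 5 m³ left

8 containers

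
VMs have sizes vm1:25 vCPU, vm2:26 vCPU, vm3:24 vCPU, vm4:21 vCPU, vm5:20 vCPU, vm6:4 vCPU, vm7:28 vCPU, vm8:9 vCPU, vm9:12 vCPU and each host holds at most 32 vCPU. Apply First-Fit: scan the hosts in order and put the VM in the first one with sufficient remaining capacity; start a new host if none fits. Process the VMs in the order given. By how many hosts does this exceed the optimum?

0

First-Fit: [25,4] [26] [24] [21,9] [20,12] [28] → 6 hosts.
Total size 169 vCPU; any packing needs at least ⌈169/32⌉ = 6 hosts.
So 6 is already optimal.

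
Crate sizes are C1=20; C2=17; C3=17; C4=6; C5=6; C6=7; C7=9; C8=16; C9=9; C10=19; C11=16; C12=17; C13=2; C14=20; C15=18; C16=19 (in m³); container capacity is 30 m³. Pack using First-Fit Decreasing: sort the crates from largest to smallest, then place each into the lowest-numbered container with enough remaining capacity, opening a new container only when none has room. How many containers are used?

10 containers

Sorted descending: 20, 20, 19, 19, 18, 17, 17, 17, 16, 16, 9, 9, 7, 6, 6, 2.
20 m³ → container 1 (remaining 10 m³)
20 m³ → container 2 (remaining 10 m³)
19 m³ → container 3 (remaining 11 m³)
19 m³ → container 4 (remaining 11 m³)
18 m³ → container 5 (remaining 12 m³)
17 m³ → container 6 (remaining 13 m³)
17 m³ → container 7 (remaining 13 m³)
17 m³ → container 8 (remaining 13 m³)
16 m³ → container 9 (remaining 14 m³)
16 m³ → container 10 (remaining 14 m³)
9 m³ → container 1 (remaining 1 m³)
9 m³ → container 2 (remaining 1 m³)
7 m³ → container 3 (remaining 4 m³)
6 m³ → container 4 (remaining 5 m³)
6 m³ → container 5 (remaining 6 m³)
2 m³ → container 3 (remaining 2 m³)
Final containers: [20,9] [20,9] [19,7,2] [19,6] [18,6] [17] [17] [17] [16] [16].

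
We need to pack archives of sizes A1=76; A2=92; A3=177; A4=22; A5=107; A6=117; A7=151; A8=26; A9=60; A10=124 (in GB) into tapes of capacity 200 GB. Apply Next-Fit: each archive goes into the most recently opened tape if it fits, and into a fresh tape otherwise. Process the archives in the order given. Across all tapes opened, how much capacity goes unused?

A1 (76 GB) → tape 1 (remaining 124 GB)
A2 (92 GB) → tape 1 (remaining 32 GB)
A3 (177 GB) → tape 2 (remaining 23 GB)
A4 (22 GB) → tape 2 (remaining 1 GB)
A5 (107 GB) → tape 3 (remaining 93 GB)
A6 (117 GB) → tape 4 (remaining 83 GB)
A7 (151 GB) → tape 5 (remaining 49 GB)
A8 (26 GB) → tape 5 (remaining 23 GB)
A9 (60 GB) → tape 6 (remaining 140 GB)
A10 (124 GB) → tape 6 (remaining 16 GB)
6 tapes × 200 GB = 1200 GB; used 952 GB; unused 248 GB.

248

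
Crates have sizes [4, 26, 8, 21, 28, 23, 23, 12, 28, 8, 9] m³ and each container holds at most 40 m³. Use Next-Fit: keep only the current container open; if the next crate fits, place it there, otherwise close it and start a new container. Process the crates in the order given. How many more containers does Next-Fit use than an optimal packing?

Next-Fit: [4,26,8] [21] [28] [23] [23,12] [28,8] [9] → 7 containers.
6 crates exceed 20 m³ (half the capacity), and no two of those can share a container, so at least 6 containers are needed.
An optimal packing achieves that bound: [28,12] [28,9] [26,8,4] [23,8] [23] [21] → 6 containers.
Excess: 7 − 6 = 1.

1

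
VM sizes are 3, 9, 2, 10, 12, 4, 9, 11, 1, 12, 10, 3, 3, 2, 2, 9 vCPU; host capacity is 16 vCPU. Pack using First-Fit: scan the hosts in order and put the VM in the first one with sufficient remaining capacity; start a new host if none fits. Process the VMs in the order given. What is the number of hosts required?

Put 3 vCPU in host 1; 13 vCPU remain.
Put 9 vCPU in host 1; 4 vCPU remain.
Put 2 vCPU in host 1; 2 vCPU remain.
Put 10 vCPU in host 2; 6 vCPU remain.
Put 12 vCPU in host 3; 4 vCPU remain.
Put 4 vCPU in host 2; 2 vCPU remain.
Put 9 vCPU in host 4; 7 vCPU remain.
Put 11 vCPU in host 5; 5 vCPU remain.
Put 1 vCPU in host 1; 1 vCPU remain.
Put 12 vCPU in host 6; 4 vCPU remain.
Put 10 vCPU in host 7; 6 vCPU remain.
Put 3 vCPU in host 3; 1 vCPU remain.
Put 3 vCPU in host 4; 4 vCPU remain.
Put 2 vCPU in host 2; 0 vCPU remain.
Put 2 vCPU in host 4; 2 vCPU remain.
Put 9 vCPU in host 8; 7 vCPU remain.

8 hosts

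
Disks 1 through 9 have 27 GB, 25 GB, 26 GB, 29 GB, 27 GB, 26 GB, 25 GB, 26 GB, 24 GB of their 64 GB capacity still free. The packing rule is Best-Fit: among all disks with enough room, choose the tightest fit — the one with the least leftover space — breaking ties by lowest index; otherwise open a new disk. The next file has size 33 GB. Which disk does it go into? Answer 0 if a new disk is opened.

No disk has ≥ 33 GB free, so a new disk is opened.

0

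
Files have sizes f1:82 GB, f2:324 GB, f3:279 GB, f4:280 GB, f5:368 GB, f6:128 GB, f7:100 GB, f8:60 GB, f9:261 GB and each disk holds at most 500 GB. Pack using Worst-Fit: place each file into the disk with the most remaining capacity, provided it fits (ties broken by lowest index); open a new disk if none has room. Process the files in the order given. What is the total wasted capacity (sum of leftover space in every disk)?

f1 (82 GB) → disk 1 (remaining 418 GB)
f2 (324 GB) → disk 1 (remaining 94 GB)
f3 (279 GB) → disk 2 (remaining 221 GB)
f4 (280 GB) → disk 3 (remaining 220 GB)
f5 (368 GB) → disk 4 (remaining 132 GB)
f6 (128 GB) → disk 2 (remaining 93 GB)
f7 (100 GB) → disk 3 (remaining 120 GB)
f8 (60 GB) → disk 4 (remaining 72 GB)
f9 (261 GB) → disk 5 (remaining 239 GB)
5 disks × 500 GB = 2500 GB; used 1882 GB; unused 618 GB.

618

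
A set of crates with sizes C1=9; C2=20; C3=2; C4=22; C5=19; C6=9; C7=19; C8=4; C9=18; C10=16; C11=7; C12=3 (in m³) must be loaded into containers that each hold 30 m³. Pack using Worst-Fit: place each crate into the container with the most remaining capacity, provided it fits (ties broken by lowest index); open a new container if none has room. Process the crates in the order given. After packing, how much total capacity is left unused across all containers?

32

C1 (9 m³) → container 1 (remaining 21 m³)
C2 (20 m³) → container 1 (remaining 1 m³)
C3 (2 m³) → container 2 (remaining 28 m³)
C4 (22 m³) → container 2 (remaining 6 m³)
C5 (19 m³) → container 3 (remaining 11 m³)
C6 (9 m³) → container 3 (remaining 2 m³)
C7 (19 m³) → container 4 (remaining 11 m³)
C8 (4 m³) → container 4 (remaining 7 m³)
C9 (18 m³) → container 5 (remaining 12 m³)
C10 (16 m³) → container 6 (remaining 14 m³)
C11 (7 m³) → container 6 (remaining 7 m³)
C12 (3 m³) → container 5 (remaining 9 m³)
6 containers × 30 m³ = 180 m³; used 148 m³; unused 32 m³.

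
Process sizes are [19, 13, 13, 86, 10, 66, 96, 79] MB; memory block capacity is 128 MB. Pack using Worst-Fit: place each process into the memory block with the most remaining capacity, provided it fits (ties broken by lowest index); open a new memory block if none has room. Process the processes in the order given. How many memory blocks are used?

19 MB → memory block 1 (remaining 109 MB)
13 MB → memory block 1 (remaining 96 MB)
13 MB → memory block 1 (remaining 83 MB)
86 MB → memory block 2 (remaining 42 MB)
10 MB → memory block 1 (remaining 73 MB)
66 MB → memory block 1 (remaining 7 MB)
96 MB → memory block 3 (remaining 32 MB)
79 MB → memory block 4 (remaining 49 MB)
Final memory blocks: [19,13,13,10,66] [86] [96] [79].

4 memory blocks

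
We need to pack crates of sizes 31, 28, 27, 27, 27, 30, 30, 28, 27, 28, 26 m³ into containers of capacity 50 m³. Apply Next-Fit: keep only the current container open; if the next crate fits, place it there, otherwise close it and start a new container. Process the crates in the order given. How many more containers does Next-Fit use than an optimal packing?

0

Next-Fit: [31] [28] [27] [27] [27] [30] [30] [28] [27] [28] [26] → 11 containers.
11 crates exceed 25 m³ (half the capacity), and no two of those can share a container, so at least 11 containers are needed.
So 11 is already optimal.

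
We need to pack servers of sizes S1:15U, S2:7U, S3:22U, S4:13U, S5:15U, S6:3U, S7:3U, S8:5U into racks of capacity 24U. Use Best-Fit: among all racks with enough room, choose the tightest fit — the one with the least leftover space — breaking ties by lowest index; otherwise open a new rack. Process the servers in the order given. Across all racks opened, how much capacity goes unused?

rack 1: place S1 (15U), 9U left
rack 1: place S2 (7U), 2U left
rack 2: place S3 (22U), 2U left
rack 3: place S4 (13U), 11U left
rack 4: place S5 (15U), 9U left
rack 4: place S6 (3U), 6U left
rack 4: place S7 (3U), 3U left
rack 3: place S8 (5U), 6U left
4 racks × 24U = 96U; used 83U; unused 13U.

13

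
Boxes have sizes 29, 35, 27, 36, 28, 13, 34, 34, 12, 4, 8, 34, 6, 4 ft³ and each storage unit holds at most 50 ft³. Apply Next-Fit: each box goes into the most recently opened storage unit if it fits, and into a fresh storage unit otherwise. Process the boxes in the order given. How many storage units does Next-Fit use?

9 storage units

storage unit 1: place 29 ft³, 21 ft³ left
storage unit 2: place 35 ft³, 15 ft³ left
storage unit 3: place 27 ft³, 23 ft³ left
storage unit 4: place 36 ft³, 14 ft³ left
storage unit 5: place 28 ft³, 22 ft³ left
storage unit 5: place 13 ft³, 9 ft³ left
storage unit 6: place 34 ft³, 16 ft³ left
storage unit 7: place 34 ft³, 16 ft³ left
storage unit 7: place 12 ft³, 4 ft³ left
storage unit 7: place 4 ft³, 0 ft³ left
storage unit 8: place 8 ft³, 42 ft³ left
storage unit 8: place 34 ft³, 8 ft³ left
storage unit 8: place 6 ft³, 2 ft³ left
storage unit 9: place 4 ft³, 46 ft³ left
Final storage units: [29] [35] [27] [36] [28,13] [34] [34,12,4] [8,34,6] [4].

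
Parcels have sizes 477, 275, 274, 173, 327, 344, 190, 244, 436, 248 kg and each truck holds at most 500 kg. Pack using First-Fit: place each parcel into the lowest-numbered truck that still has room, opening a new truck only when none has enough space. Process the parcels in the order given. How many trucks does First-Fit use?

Put 477 kg in truck 1; 23 kg remain.
Put 275 kg in truck 2; 225 kg remain.
Put 274 kg in truck 3; 226 kg remain.
Put 173 kg in truck 2; 52 kg remain.
Put 327 kg in truck 4; 173 kg remain.
Put 344 kg in truck 5; 156 kg remain.
Put 190 kg in truck 3; 36 kg remain.
Put 244 kg in truck 6; 256 kg remain.
Put 436 kg in truck 7; 64 kg remain.
Put 248 kg in truck 6; 8 kg remain.

7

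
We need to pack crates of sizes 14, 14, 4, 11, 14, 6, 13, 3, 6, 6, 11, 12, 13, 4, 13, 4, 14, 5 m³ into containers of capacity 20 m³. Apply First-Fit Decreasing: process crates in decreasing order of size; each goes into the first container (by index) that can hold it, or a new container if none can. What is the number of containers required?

Sorted descending: 14, 14, 14, 14, 13, 13, 13, 12, 11, 11, 6, 6, 6, 5, 4, 4, 4, 3.
container 1: place 14 m³, 6 m³ left
container 2: place 14 m³, 6 m³ left
container 3: place 14 m³, 6 m³ left
container 4: place 14 m³, 6 m³ left
container 5: place 13 m³, 7 m³ left
container 6: place 13 m³, 7 m³ left
container 7: place 13 m³, 7 m³ left
container 8: place 12 m³, 8 m³ left
container 9: place 11 m³, 9 m³ left
container 10: place 11 m³, 9 m³ left
container 1: place 6 m³, 0 m³ left
container 2: place 6 m³, 0 m³ left
container 3: place 6 m³, 0 m³ left
container 4: place 5 m³, 1 m³ left
container 5: place 4 m³, 3 m³ left
container 6: place 4 m³, 3 m³ left
container 7: place 4 m³, 3 m³ left
container 5: place 3 m³, 0 m³ left

10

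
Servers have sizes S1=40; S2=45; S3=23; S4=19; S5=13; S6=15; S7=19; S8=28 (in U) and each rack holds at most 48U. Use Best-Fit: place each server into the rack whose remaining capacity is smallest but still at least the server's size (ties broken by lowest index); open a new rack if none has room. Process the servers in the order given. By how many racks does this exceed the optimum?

Best-Fit: [40] [45] [23,19] [13,15,19] [28] → 5 racks.
Total size 202U; any packing needs at least ⌈202/48⌉ = 5 racks.
So 5 is already optimal.

0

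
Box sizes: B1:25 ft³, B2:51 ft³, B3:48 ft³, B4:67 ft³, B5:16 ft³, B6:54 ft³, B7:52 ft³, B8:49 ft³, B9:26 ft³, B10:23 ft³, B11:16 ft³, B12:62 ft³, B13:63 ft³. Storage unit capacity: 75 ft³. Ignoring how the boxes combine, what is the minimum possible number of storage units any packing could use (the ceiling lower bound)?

Total size = 25 + 51 + 48 + 67 + 16 + 54 + 52 + 49 + 26 + 23 + 16 + 62 + 63 = 552 ft³.
⌈552 / 75⌉ = 8.

8 storage units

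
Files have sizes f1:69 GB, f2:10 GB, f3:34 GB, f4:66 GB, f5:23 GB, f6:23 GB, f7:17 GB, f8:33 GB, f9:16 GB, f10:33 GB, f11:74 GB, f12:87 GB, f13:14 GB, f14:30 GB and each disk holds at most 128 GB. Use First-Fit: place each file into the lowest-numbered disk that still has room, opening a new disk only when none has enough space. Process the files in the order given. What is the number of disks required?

5 disks

disk 1: place f1 (69 GB), 59 GB left
disk 1: place f2 (10 GB), 49 GB left
disk 1: place f3 (34 GB), 15 GB left
disk 2: place f4 (66 GB), 62 GB left
disk 2: place f5 (23 GB), 39 GB left
disk 2: place f6 (23 GB), 16 GB left
disk 3: place f7 (17 GB), 111 GB left
disk 3: place f8 (33 GB), 78 GB left
disk 2: place f9 (16 GB), 0 GB left
disk 3: place f10 (33 GB), 45 GB left
disk 4: place f11 (74 GB), 54 GB left
disk 5: place f12 (87 GB), 41 GB left
disk 1: place f13 (14 GB), 1 GB left
disk 3: place f14 (30 GB), 15 GB left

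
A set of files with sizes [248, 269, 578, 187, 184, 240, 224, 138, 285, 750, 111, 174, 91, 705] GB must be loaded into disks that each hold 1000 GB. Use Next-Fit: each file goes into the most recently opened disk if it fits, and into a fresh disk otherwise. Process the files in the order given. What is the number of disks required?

disk 1: place 248 GB, 752 GB left
disk 1: place 269 GB, 483 GB left
disk 2: place 578 GB, 422 GB left
disk 2: place 187 GB, 235 GB left
disk 2: place 184 GB, 51 GB left
disk 3: place 240 GB, 760 GB left
disk 3: place 224 GB, 536 GB left
disk 3: place 138 GB, 398 GB left
disk 3: place 285 GB, 113 GB left
disk 4: place 750 GB, 250 GB left
disk 4: place 111 GB, 139 GB left
disk 5: place 174 GB, 826 GB left
disk 5: place 91 GB, 735 GB left
disk 5: place 705 GB, 30 GB left

5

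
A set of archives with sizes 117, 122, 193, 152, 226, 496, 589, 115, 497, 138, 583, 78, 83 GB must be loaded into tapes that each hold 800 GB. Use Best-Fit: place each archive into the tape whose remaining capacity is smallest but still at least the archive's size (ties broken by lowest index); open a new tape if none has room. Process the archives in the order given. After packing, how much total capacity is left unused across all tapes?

tape 1: place 117 GB, 683 GB left
tape 1: place 122 GB, 561 GB left
tape 1: place 193 GB, 368 GB left
tape 1: place 152 GB, 216 GB left
tape 2: place 226 GB, 574 GB left
tape 2: place 496 GB, 78 GB left
tape 3: place 589 GB, 211 GB left
tape 3: place 115 GB, 96 GB left
tape 4: place 497 GB, 303 GB left
tape 1: place 138 GB, 78 GB left
tape 5: place 583 GB, 217 GB left
tape 1: place 78 GB, 0 GB left
tape 3: place 83 GB, 13 GB left
5 tapes × 800 GB = 4000 GB; used 3389 GB; unused 611 GB.

611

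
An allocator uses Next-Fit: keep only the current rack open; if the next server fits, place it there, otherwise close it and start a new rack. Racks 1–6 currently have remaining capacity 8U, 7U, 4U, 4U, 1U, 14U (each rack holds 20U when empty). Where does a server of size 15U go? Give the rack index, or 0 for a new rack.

0

Next-Fit only looks at rack 6, which has 14U free.
15U does not fit, so a new rack is opened.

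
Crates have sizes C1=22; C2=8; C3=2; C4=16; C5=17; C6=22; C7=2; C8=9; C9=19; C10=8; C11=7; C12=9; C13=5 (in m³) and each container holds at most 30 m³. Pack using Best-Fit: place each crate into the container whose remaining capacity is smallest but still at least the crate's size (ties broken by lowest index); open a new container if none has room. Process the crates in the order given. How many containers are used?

container 1: place C1 (22 m³), 8 m³ left
container 1: place C2 (8 m³), 0 m³ left
container 2: place C3 (2 m³), 28 m³ left
container 2: place C4 (16 m³), 12 m³ left
container 3: place C5 (17 m³), 13 m³ left
container 4: place C6 (22 m³), 8 m³ left
container 4: place C7 (2 m³), 6 m³ left
container 2: place C8 (9 m³), 3 m³ left
container 5: place C9 (19 m³), 11 m³ left
container 5: place C10 (8 m³), 3 m³ left
container 3: place C11 (7 m³), 6 m³ left
container 6: place C12 (9 m³), 21 m³ left
container 3: place C13 (5 m³), 1 m³ left

6 containers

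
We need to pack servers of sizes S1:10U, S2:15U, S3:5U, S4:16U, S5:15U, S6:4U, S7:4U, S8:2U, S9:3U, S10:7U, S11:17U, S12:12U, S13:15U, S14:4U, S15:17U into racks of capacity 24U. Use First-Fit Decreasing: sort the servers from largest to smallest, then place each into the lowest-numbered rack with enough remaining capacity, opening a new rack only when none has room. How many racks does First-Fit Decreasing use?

7

Sorted descending: 17, 17, 16, 15, 15, 15, 12, 10, 7, 5, 4, 4, 4, 3, 2.
rack 1: place 17U, 7U left
rack 2: place 17U, 7U left
rack 3: place 16U, 8U left
rack 4: place 15U, 9U left
rack 5: place 15U, 9U left
rack 6: place 15U, 9U left
rack 7: place 12U, 12U left
rack 7: place 10U, 2U left
rack 1: place 7U, 0U left
rack 2: place 5U, 2U left
rack 3: place 4U, 4U left
rack 3: place 4U, 0U left
rack 4: place 4U, 5U left
rack 4: place 3U, 2U left
rack 2: place 2U, 0U left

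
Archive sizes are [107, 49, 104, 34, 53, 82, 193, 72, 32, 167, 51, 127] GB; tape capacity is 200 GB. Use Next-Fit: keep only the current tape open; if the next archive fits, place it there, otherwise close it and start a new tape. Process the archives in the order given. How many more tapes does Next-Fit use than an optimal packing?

Next-Fit: [107,49] [104,34,53] [82] [193] [72,32] [167] [51,127] → 7 tapes.
Total size 1071 GB; any packing needs at least ⌈1071/200⌉ = 6 tapes.
An optimal packing achieves that bound: [193] [167,32] [127,72] [107,82] [104,53,34] [51,49] → 6 tapes.
Excess: 7 − 6 = 1.

1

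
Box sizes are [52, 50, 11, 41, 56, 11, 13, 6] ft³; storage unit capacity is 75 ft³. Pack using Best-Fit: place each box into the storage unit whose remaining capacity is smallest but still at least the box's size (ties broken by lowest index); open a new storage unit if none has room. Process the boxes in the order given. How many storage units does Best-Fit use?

Put 52 ft³ in storage unit 1; 23 ft³ remain.
Put 50 ft³ in storage unit 2; 25 ft³ remain.
Put 11 ft³ in storage unit 1; 12 ft³ remain.
Put 41 ft³ in storage unit 3; 34 ft³ remain.
Put 56 ft³ in storage unit 4; 19 ft³ remain.
Put 11 ft³ in storage unit 1; 1 ft³ remain.
Put 13 ft³ in storage unit 4; 6 ft³ remain.
Put 6 ft³ in storage unit 4; 0 ft³ remain.

4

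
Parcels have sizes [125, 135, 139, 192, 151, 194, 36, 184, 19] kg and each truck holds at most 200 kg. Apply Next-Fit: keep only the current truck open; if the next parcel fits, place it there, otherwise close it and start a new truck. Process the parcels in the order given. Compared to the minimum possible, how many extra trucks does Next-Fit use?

2

Next-Fit: [125] [135] [139] [192] [151] [194] [36] [184] [19] → 9 trucks.
7 parcels exceed 100 kg (half the capacity), and no two of those can share a truck, so at least 7 trucks are needed.
An optimal packing achieves that bound: [194] [192] [184] [151,36] [139,19] [135] [125] → 7 trucks.
Excess: 9 − 7 = 2.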